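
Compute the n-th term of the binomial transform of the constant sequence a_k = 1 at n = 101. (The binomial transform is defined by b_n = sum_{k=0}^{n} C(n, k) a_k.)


With a_k = 1 for all k, b_n = sum_{k=0}^{n} C(n, k) = 2^n by the binomial theorem.
For n = 101: 2^101 = 2535301200456458802993406410752.

2535301200456458802993406410752


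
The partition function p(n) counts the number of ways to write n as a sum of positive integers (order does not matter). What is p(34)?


Using the generating function prod_{k>=1} 1/(1-x^k), we compute p(34).
By dynamic programming over parts 1 through 34:
p(34) = 12310

12310


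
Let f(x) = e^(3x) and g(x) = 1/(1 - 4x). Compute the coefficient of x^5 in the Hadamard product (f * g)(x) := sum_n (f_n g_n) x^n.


Expanding: f_k = 3^k/k! (from e^(3x)) and g_k = 4^k (from 1/(1 - 4x)). So the Hadamard coefficient (f * g)_k = 3^k 4^k / k! = (12)^k / k!.
For k = 5: 12^5/5! = 248832/120 = 10368/5.

10368/5


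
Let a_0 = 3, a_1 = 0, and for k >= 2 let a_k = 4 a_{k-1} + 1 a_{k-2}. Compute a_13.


Iterating the recurrence forward:
a_0 = 3
a_1 = 0
a_2 = 4*0 + 1*3 = 3
a_3 = 4*3 + 1*0 = 12
a_4 = 4*12 + 1*3 = 51
a_5 = 4*51 + 1*12 = 216
a_6 = 4*216 + 1*51 = 915
a_7 = 4*915 + 1*216 = 3876
a_8 = 4*3876 + 1*915 = 16419
a_9 = 4*16419 + 1*3876 = 69552
a_10 = 4*69552 + 1*16419 = 294627
a_11 = 4*294627 + 1*69552 = 1248060
a_12 = 4*1248060 + 1*294627 = 5286867
a_13 = 4*5286867 + 1*1248060 = 22395528
So a_13 = 22395528.

22395528


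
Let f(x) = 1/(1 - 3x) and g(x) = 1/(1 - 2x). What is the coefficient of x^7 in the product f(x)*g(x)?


The coefficient of x^n in f*g is the Cauchy product: sum_{k=0}^{n} a^k * b^(n-k).
With a=3, b=2, n=7:
sum_{k=0}^{7} 3^k * 2^(7-k)
= 6305

6305


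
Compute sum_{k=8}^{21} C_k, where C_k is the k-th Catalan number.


C_8 through C_21: 1430, 4862, 16796, 58786, 208012, 742900, 2674440, 9694845, 35357670, 129644790, 477638700, 1767263190, 6564120420, 24466267020
Sum = 1430 + 4862 + 16796 + 58786 + 208012 + 742900 + 2674440 + 9694845 + 35357670 + 129644790 + 477638700 + 1767263190 + 6564120420 + 24466267020
= 33453693861

33453693861


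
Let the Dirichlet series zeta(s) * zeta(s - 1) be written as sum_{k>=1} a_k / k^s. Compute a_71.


Convolution gives a_k = sum_{d | k} d * 1 = sum_{d | k} d = sigma(k), the sum of positive divisors of k.
For k = 71, the divisors are 1, 71, so
sigma(71) = 1 + 71 = 72.

72


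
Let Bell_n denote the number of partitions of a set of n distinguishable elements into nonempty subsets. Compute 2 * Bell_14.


Bell_14 can be computed from the Bell triangle or from Dobinski's identity Bell_n = (1/e) * sum_{k>=0} k^n / k!.
Computing Bell_14 = 190899322.
Then 2 * 190899322 = 381798644.

381798644


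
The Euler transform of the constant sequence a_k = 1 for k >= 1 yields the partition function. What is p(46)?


The Euler transform converts the sequence a_k = 1 into the number of integer partitions.
Using the recurrence or dynamic programming:
p(46) = 105558

105558


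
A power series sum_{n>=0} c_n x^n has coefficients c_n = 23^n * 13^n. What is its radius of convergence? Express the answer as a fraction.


By the root test (Cauchy-Hadamard), the radius is R = 1 / limsup_n |c_n|^(1/n).
Here |c_n|^(1/n) = (23^n * 13^n)^(1/n) = 23 * 13 = 299 for all n.
So R = 1/299 = 1/299.

1/299


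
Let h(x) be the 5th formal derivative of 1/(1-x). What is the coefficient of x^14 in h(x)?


Differentiating 5 times: d^5/dx^5 [1/(1-x)] = 5!/(1-x)^6.
The expansion 1/(1-x)^6 = sum_{k>=0} C(k+5, 5) x^k, so the coefficient of x^n in 5!/(1-x)^6 is 5! * C(n+5, 5).
For n = 14: 120 * C(19, 5) = 120 * 11628 = 1395360

1395360


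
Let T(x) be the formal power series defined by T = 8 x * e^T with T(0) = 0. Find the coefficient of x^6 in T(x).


Apply the Lagrange inversion formula: if T = 8 x * phi(T) with phi(t) = e^t, then
[x^n] T = 8^n * (1/n) [t^(n-1)] phi(t)^n = 8^n * (1/n) [t^(n-1)] e^(n t) = 8^n * (1/n) * n^(n-1) / (n-1)! = 8^n * n^(n-1) / n!.
When c = 1 this is the Cayley count of rooted labeled trees on n vertices, divided by n!.
For n = 6: 8^6 * 6^5 / 6! = 262144 * 7776/720 = 14155776/5.

14155776/5


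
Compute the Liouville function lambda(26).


The Liouville function is lambda(k) = (-1)^Omega(k), where Omega(k) counts the prime factors of k with multiplicity.
Factoring: 26 = 2 * 13, so Omega(26) = 2.
lambda(26) = (-1)^2 = 1.

1


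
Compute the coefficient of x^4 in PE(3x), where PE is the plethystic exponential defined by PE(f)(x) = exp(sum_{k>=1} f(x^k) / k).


With f(x) = 3x, the exponent is sum_{k>=1} 3 x^k / k = 3 * (-ln(1 - x)). Exponentiating:
PE(3x) = exp(-3 ln(1 - x)) = 1/(1 - x)^3.
By the negative binomial expansion, [x^n] 1/(1 - x)^3 = C(n + 2, 2).
For n = 4: C(6, 2) = 15.

15


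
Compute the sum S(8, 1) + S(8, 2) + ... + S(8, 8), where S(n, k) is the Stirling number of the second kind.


By definition, S(n, k) counts partitions of an n-set into exactly k nonempty blocks.
Computing row n = 8 for k = 1..8:
S(8, k): 1, 127, 966, 1701, 1050, 266, 28, 1
Sum = 4140. (This equals Bell_8 since the sum runs over all k.)

4140


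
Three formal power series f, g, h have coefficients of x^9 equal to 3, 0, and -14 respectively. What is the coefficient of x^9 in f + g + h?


Series addition is componentwise:
3 + 0 + -14
= -11

-11


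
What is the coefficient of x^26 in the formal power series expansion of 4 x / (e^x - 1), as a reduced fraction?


The exponential generating function for Bernoulli numbers is
x / (e^x - 1) = sum_{k>=0} B_k x^k / k!.
So the coefficient of x^26 in 4 x / (e^x - 1) is 4 B_26 / 26!.
Computing: B_26 = 8553103/6, 26! = 403291461126605635584000000, giving
4 * 8553103/6 / 403291461126605635584000000 = 657931/46533630129992957952000000.

657931/46533630129992957952000000


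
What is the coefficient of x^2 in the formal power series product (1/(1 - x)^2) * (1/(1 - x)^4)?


Combine the factors: (1/(1 - x)^2) * (1/(1 - x)^4) = 1/(1 - x)^6.
Then use 1/(1 - x)^r = sum_{k>=0} C(k + r - 1, r - 1) x^k with r = 6 and k = 2:
C(7, 5) = 21.

21


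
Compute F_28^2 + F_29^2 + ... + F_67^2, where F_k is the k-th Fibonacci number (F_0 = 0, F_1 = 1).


There is a standard identity sum_{k=0}^{N} F_k^2 = F_N * F_{N+1} (proved inductively from the telescoping relation F_k^2 = F_k F_{k+1} - F_{k-1} F_k). Then
sum_{k=28}^{67} F_k^2 = F_67 F_68 - F_27 F_28.
Computing: F_67 = 44945570212853, F_68 = 72723460248141, F_27 = 196418, F_28 = 317811.
Sum = 44945570212853 * 72723460248141 - 196418 * 317811 = 3268597388704445307143755275.

3268597388704445307143755275


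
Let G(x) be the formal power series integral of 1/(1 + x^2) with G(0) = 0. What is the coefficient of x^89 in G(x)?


1/(1 + x^2) = sum_{j>=0} (-1)^j x^(2j). Integrating termwise with G(0) = 0:
G(x) = sum_{j>=0} (-1)^j x^(2j+1) / (2j+1) = arctan(x).
Only odd powers are nonzero. For x^89 write 89 = 2*44 + 1, giving
(-1)^44 / 89 = 1/89 = 1/89.

1/89


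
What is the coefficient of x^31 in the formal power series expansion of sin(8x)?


The Maclaurin series is sin(t) = sum_{k>=0} (-1)^k t^(2k+1) / (2k+1)!, so substituting t = 8x, only odd powers of x are nonzero, with coefficient of x^(2k+1) equal to (-1)^k 8^(2k+1) / (2k+1)!.
Write 31 = 2*15 + 1, giving the coefficient (-1)^15 * 8^31 / 31! = -9903520314283042199192993792/8222838654177922817725562880000000 = -147573952589676412928/122529844256906551386796875.

-147573952589676412928/122529844256906551386796875


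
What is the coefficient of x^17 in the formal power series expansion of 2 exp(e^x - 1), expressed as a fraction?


exp(e^x - 1) is the exponential generating function for the Bell numbers Bell_k: exp(e^x - 1) = sum_{k>=0} Bell_k x^k / k!.
So the coefficient of x^17 in 2 exp(e^x - 1) is 2 Bell_17 / 17!.
Computing: Bell_17 = 82864869804 and 17! = 355687428096000, giving
2 * 82864869804/355687428096000 = 255755771/548900352000.

255755771/548900352000


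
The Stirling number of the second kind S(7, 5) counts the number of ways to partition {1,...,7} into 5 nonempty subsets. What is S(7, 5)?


Using the explicit formula S(n,k) = (1/k!) sum_{j=0}^{k} (-1)^(k-j) C(k,j) j^n:
S(7, 5) = 140
Equivalently, S(n,k) is n! times the coefficient of x^n in the EGF (e^x - 1)^k / k!.

140


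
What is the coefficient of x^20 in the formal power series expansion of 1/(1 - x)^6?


The negative binomial / multiset identity is
1/(1 - x)^r = sum_{k>=0} C(k + r - 1, r - 1) x^k.
Here r = 6 and k = 20, so the coefficient is
C(20 + 5, 5) = C(25, 5)
= 53130

53130


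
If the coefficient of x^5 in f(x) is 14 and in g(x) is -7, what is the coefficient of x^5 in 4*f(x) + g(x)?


Scalar multiplication scales coefficients: 4 * 14 = 56.
Then add the g coefficient: 56 + -7
= 49

49


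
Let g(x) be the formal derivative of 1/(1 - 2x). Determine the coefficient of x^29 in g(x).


Differentiate termwise: d/dx sum_{k>=0} 2^k x^k = sum_{k>=1} k 2^k x^(k-1) = sum_{j>=0} (j+1) 2^(j+1) x^j.
Equivalently, d/dx [1/(1 - 2x)] = 2/(1 - 2x)^2.
For j = 29: 30 * 2^30 = 30 * 1073741824 = 32212254720.

32212254720


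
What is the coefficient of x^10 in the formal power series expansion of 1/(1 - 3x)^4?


The general identity 1/(1 - c x)^r = sum_{k>=0} c^k C(k + r - 1, r - 1) x^k follows by substituting y = c x into 1/(1 - y)^r = sum_{k>=0} C(k + r - 1, r - 1) y^k.
For c = 3, r = 4, k = 10:
3^10 * C(13, 3) = 59049 * 286 = 16888014.

16888014


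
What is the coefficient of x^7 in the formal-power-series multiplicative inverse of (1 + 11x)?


The inverse is 1/(1 + 11x). Apply the geometric identity 1/(1 - y) = sum_{k>=0} y^k with y = -11x:
1/(1 + 11x) = sum_{k>=0} (-11)^k x^k.
So the coefficient of x^7 is (-11)^7 = -19487171.

-19487171


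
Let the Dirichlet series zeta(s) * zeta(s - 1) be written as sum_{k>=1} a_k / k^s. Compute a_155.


Convolution gives a_k = sum_{d | k} d * 1 = sum_{d | k} d = sigma(k), the sum of positive divisors of k.
For k = 155, the divisors are 1, 5, 31, 155, so
sigma(155) = 1 + 5 + 31 + 155 = 192.

192


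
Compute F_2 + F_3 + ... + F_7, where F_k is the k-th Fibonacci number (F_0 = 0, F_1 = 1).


Use the identity sum_{k=0}^{N} F_k = F_{N+2} - 1 (which follows from F_{k+2} - F_{k+1} = F_k). Then
sum_{k=2}^{7} F_k = (F_{9} - 1) - (F_{3} - 1) = F_{9} - F_{3}.
Computing: F_{9} = 34, F_{3} = 2, so
Sum = 34 - 2 = 32.

32


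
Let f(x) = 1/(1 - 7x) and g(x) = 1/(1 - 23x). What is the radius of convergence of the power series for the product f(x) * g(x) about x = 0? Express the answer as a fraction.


The radius of 1/(1 - 7x) is 1/7 (nearest singularity at x = 1/7), and the radius of 1/(1 - 23x) is 1/23.
The product f(x)*g(x) = 1/((1 - 7x)(1 - 23x)) has singularities at both 1/7 and 1/23, so its radius of convergence is the distance to the nearest one:
min(1/7, 1/23) = 1/23.

1/23


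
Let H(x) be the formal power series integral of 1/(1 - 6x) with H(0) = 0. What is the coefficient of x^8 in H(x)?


1/(1 - 6x) = sum_{k>=0} 6^k x^k. Integrating termwise with H(0) = 0:
H(x) = sum_{k>=0} 6^k x^(k+1) / (k+1) = sum_{m>=1} 6^(m-1) x^m / m.
For m = 8: 6^7/8 = 279936/8 = 34992.

34992


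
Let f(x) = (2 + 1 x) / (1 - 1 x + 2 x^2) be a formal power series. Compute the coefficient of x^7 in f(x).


Write f(x) = sum_{k>=0} a_k x^k. Multiplying both sides by 1 - 1 x + 2 x^2 gives
(1 - 1 x + 2 x^2) sum_{k>=0} a_k x^k = 2 + 1 x.
Matching coefficients:
 x^0: a_0 = 2
 x^1: a_1 - 1 a_0 = 1  =>  a_1 = 1*2 + 1 = 3
 x^k (k >= 2): a_k = 1 a_{k-1} - 2 a_{k-2}.
Iterating: a_2 = -1, a_3 = -7, a_4 = -5, a_5 = 9, a_6 = 19, a_7 = 1.
So the coefficient of x^7 is 1.

1


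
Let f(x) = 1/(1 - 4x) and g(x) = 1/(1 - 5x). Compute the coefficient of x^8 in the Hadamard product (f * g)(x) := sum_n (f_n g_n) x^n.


f has coefficients f_k = 4^k and g has coefficients g_k = 5^k, so the Hadamard product has coefficient (f*g)_k = 4^k * 5^k = 20^k.
For k = 8: 20^8 = 25600000000.

25600000000


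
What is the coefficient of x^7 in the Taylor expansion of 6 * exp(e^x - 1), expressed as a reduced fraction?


exp(e^x - 1) = sum_{k>=0} Bell_k x^k / k!, where Bell_k is the k-th Bell number.
So the coefficient of x^7 is 6 * Bell_7 / 7!.
Computing: Bell_7 = 877 and 7! = 5040, giving
6 * 877/5040 = 877/840.

877/840


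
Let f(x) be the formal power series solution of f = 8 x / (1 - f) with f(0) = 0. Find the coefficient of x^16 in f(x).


Apply Lagrange inversion: f = 8 x * phi(f) with phi(t) = 1/(1 - t), so
[x^n] f = 8^n * (1/n) [t^(n-1)] phi(t)^n = 8^n * (1/n) [t^(n-1)] (1 - t)^(-n) = 8^n * (1/n) C(2n - 2, n - 1) = 8^n * C_{n-1}.
For n = 16: C_15 = C(30, 15) / 16 = 155117520/16 = 9694845.
With the 8^16 = 281474976710656 factor, the coefficient is 281474976710656 * 9694845 = 2728856270588419768320.

2728856270588419768320


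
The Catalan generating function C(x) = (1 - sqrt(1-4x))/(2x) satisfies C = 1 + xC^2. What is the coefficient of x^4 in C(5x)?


Substituting x -> 5x scales the n-th coefficient by 5^n, so [x^4] C(5x) = 5^4 * C_4.
C_4 = C(2*4, 4)/(5) = 70/5 = 14.
So 5^4 * 14 = 625 * 14 = 8750.

8750


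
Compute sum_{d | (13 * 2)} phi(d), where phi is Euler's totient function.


First, 13 * 2 = 26. One classical identity is sum_{d | n} phi(d) = n (each k in [1, n] has a unique gcd with n, and among the k's with gcd(k, n) = n/d there are phi(d) of them). So the sum equals 26. We also verify directly:
Divisors of 26: 1, 2, 13, 26.
phi values: 1, 1, 12, 12.
Sum = 26.

26


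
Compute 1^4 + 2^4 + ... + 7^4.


This power sum has a closed form given by Faulhaber's formula
sum_{k=1}^{m} k^p = (1 / (p + 1)) * sum_{j=0}^{p} C(p + 1, j) B_j m^(p + 1 - j),
but for small m direct computation is fastest:
1 + 16 + 81 + 256 + 625 + 1296 + 2401 = 4676.

4676


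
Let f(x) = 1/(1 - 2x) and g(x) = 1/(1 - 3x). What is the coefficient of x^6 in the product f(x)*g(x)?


The coefficient of x^n in f*g is the Cauchy product: sum_{k=0}^{n} a^k * b^(n-k).
With a=2, b=3, n=6:
sum_{k=0}^{6} 2^k * 3^(6-k)
= 2059

2059


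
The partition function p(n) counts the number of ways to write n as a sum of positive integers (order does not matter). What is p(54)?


Using the generating function prod_{k>=1} 1/(1-x^k), we compute p(54).
By dynamic programming over parts 1 through 54:
p(54) = 386155

386155


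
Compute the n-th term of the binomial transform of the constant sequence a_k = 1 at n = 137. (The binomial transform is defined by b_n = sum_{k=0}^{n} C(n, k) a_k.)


With a_k = 1 for all k, b_n = sum_{k=0}^{n} C(n, k) = 2^n by the binomial theorem.
For n = 137: 2^137 = 174224571863520493293247799005065324265472.

174224571863520493293247799005065324265472


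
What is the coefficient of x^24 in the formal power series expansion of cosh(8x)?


The Maclaurin series is cosh(t) = sum_{m>=0} t^(2m) / (2m)!, so substituting t = 8x, only even powers of x are nonzero, with coefficient of x^(2m) equal to 8^(2m) / (2m)!.
For x^24 the coefficient is 8^24/24! = 4722366482869645213696/620448401733239439360000 = 1125899906842624/147926426347074375.

1125899906842624/147926426347074375


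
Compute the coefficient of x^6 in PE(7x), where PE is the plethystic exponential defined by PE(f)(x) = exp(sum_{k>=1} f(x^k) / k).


With f(x) = 7x, the exponent is sum_{k>=1} 7 x^k / k = 7 * (-ln(1 - x)). Exponentiating:
PE(7x) = exp(-7 ln(1 - x)) = 1/(1 - x)^7.
By the negative binomial expansion, [x^n] 1/(1 - x)^7 = C(n + 6, 6).
For n = 6: C(12, 6) = 924.

924


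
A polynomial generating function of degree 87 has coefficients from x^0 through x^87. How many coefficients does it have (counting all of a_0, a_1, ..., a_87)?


A polynomial of degree 87 takes the form a_0 + a_1 x + ... + a_87 x^87.
The number of coefficients is 87 + 1 = 88.

88


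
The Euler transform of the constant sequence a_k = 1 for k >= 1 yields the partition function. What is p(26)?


The Euler transform converts the sequence a_k = 1 into the number of integer partitions.
Using the recurrence or dynamic programming:
p(26) = 2436

2436


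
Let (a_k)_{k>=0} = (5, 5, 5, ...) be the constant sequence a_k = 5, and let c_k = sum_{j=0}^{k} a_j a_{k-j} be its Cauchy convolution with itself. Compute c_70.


Since a_j = 5 for all j >= 0, the convolution sum becomes
c_k = sum_{j=0}^{k} 5 * 5 = 25 * (k + 1).
Equivalently, the generating function of (a_k) is 5/(1 - x) and its square is 25/(1 - x)^2 = sum_{k>=0} 25(k + 1) x^k.
For k = 70: 25 * 71 = 1775.

1775


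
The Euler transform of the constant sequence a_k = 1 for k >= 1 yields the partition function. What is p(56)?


The Euler transform converts the sequence a_k = 1 into the number of integer partitions.
Using the recurrence or dynamic programming:
p(56) = 526823

526823


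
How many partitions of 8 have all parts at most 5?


Using the generating function (1-x)^(-1)(1-x^2)^(-1)...(1-x^5)^(-1),
the coefficient of x^8 counts these restricted partitions.
Result = 18

18


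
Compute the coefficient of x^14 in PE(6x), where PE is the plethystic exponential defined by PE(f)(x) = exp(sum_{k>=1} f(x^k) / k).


With f(x) = 6x, the exponent is sum_{k>=1} 6 x^k / k = 6 * (-ln(1 - x)). Exponentiating:
PE(6x) = exp(-6 ln(1 - x)) = 1/(1 - x)^6.
By the negative binomial expansion, [x^n] 1/(1 - x)^6 = C(n + 5, 5).
For n = 14: C(19, 5) = 11628.

11628


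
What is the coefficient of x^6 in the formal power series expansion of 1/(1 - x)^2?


The negative binomial / multiset identity is
1/(1 - x)^r = sum_{k>=0} C(k + r - 1, r - 1) x^k.
Here r = 2 and k = 6, so the coefficient is
C(6 + 1, 1) = C(7, 1)
= 7

7


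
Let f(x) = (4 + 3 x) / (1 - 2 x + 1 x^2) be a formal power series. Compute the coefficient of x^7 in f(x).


Write f(x) = sum_{k>=0} a_k x^k. Multiplying both sides by 1 - 2 x + 1 x^2 gives
(1 - 2 x + 1 x^2) sum_{k>=0} a_k x^k = 4 + 3 x.
Matching coefficients:
 x^0: a_0 = 4
 x^1: a_1 - 2 a_0 = 3  =>  a_1 = 2*4 + 3 = 11
 x^k (k >= 2): a_k = 2 a_{k-1} - 1 a_{k-2}.
Iterating: a_2 = 18, a_3 = 25, a_4 = 32, a_5 = 39, a_6 = 46, a_7 = 53.
So the coefficient of x^7 is 53.

53


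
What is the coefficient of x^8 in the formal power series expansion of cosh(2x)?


The Maclaurin series is cosh(t) = sum_{m>=0} t^(2m) / (2m)!, so substituting t = 2x, only even powers of x are nonzero, with coefficient of x^(2m) equal to 2^(2m) / (2m)!.
For x^8 the coefficient is 2^8/8! = 256/40320 = 2/315.

2/315


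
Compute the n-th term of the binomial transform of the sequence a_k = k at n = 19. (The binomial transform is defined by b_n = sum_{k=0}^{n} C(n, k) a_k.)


With a_k = k, b_n = sum_{k=0}^{n} C(n, k) k. Using k * C(n, k) = n * C(n-1, k-1) gives b_n = n * sum_{k>=1} C(n-1, k-1) = n * 2^(n-1).
For n = 19: 19 * 2^18 = 19 * 262144 = 4980736.

4980736


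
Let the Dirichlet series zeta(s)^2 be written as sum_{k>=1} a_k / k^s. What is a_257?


The Dirichlet convolution of the constant function 1 with itself gives (1 * 1)(k) = sum_{d | k} 1 = d(k), the number of positive divisors of k.
Since zeta(s) = sum_{k>=1} 1/k^s, we have zeta(s)^2 = sum_{k>=1} d(k)/k^s, so a_k = d(k).
For k = 257: the divisors are 1, 257.
Count = 2.

2


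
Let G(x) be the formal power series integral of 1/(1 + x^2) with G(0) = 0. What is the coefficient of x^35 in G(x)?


1/(1 + x^2) = sum_{j>=0} (-1)^j x^(2j). Integrating termwise with G(0) = 0:
G(x) = sum_{j>=0} (-1)^j x^(2j+1) / (2j+1) = arctan(x).
Only odd powers are nonzero. For x^35 write 35 = 2*17 + 1, giving
(-1)^17 / 35 = -1/35 = -1/35.

-1/35


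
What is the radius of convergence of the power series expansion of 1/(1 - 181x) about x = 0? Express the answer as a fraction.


Expanding 1/(1 - 181x) = sum_{k>=0} 181^k x^k, the series converges when |181x| < 1, i.e., |x| < 1/181.
So the radius of convergence is 1/181 = 1/181.

1/181


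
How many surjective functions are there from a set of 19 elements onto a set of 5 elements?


By inclusion-exclusion on which target elements are missed, the number of surjections from an n-set onto a k-set is
surj(n, k) = sum_{j=0}^{k} (-1)^j C(k, j) (k - j)^n.
Equivalently surj(n, k) = k! * S(n, k), where S(n, k) is the Stirling number of the second kind.
For n = 19, k = 5:
S(19, 5) = 147589284710, so
surj = 5! * 147589284710 = 120 * 147589284710 = 17710714165200.

17710714165200


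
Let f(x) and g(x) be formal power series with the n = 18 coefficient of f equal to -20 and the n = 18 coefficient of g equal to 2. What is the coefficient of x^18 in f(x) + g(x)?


Addition of formal power series is termwise.
The coefficient of x^18 in f + g = -20 + 2
= -18

-18


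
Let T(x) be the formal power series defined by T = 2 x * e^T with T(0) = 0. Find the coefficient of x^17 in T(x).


Apply the Lagrange inversion formula: if T = 2 x * phi(T) with phi(t) = e^t, then
[x^n] T = 2^n * (1/n) [t^(n-1)] phi(t)^n = 2^n * (1/n) [t^(n-1)] e^(n t) = 2^n * (1/n) * n^(n-1) / (n-1)! = 2^n * n^(n-1) / n!.
When c = 1 this is the Cayley count of rooted labeled trees on n vertices, divided by n!.
For n = 17: 2^17 * 17^16 / 17! = 131072 * 48661191875666868481/355687428096000 = 11449692206039263172/638512875.

11449692206039263172/638512875


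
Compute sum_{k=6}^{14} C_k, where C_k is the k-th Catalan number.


C_6 through C_14: 132, 429, 1430, 4862, 16796, 58786, 208012, 742900, 2674440
Sum = 132 + 429 + 1430 + 4862 + 16796 + 58786 + 208012 + 742900 + 2674440
= 3707787

3707787


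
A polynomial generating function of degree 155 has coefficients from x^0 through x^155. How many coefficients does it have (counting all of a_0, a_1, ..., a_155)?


A polynomial of degree 155 takes the form a_0 + a_1 x + ... + a_155 x^155.
The number of coefficients is 155 + 1 = 156.

156


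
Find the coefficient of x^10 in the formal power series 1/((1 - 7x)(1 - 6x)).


By partial fractions or Cauchy convolution:
The coefficient equals sum_{k=0}^{10} 7^k * 6^(10-k).
= 1614529687

1614529687


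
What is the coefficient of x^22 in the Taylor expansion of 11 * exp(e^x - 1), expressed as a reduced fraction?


exp(e^x - 1) = sum_{k>=0} Bell_k x^k / k!, where Bell_k is the k-th Bell number.
So the coefficient of x^22 is 11 * Bell_22 / 22!.
Computing: Bell_22 = 4506715738447323 and 22! = 1124000727777607680000, giving
11 * 4506715738447323/1124000727777607680000 = 88366975263673/2003566359674880000.

88366975263673/2003566359674880000


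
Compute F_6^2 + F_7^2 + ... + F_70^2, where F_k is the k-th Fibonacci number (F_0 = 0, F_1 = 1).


There is a standard identity sum_{k=0}^{N} F_k^2 = F_N * F_{N+1} (proved inductively from the telescoping relation F_k^2 = F_k F_{k+1} - F_{k-1} F_k). Then
sum_{k=6}^{70} F_k^2 = F_70 F_71 - F_5 F_6.
Computing: F_70 = 190392490709135, F_71 = 308061521170129, F_5 = 5, F_6 = 8.
Sum = 190392490709135 * 308061521170129 - 5 * 8 = 58652600307225780746189428375.

58652600307225780746189428375


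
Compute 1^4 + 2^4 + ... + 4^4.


This power sum has a closed form given by Faulhaber's formula
sum_{k=1}^{m} k^p = (1 / (p + 1)) * sum_{j=0}^{p} C(p + 1, j) B_j m^(p + 1 - j),
but for small m direct computation is fastest:
1 + 16 + 81 + 256 = 354.

354


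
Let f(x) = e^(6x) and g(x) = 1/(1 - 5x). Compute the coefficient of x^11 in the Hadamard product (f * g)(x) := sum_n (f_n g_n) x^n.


Expanding: f_k = 6^k/k! (from e^(6x)) and g_k = 5^k (from 1/(1 - 5x)). So the Hadamard coefficient (f * g)_k = 6^k 5^k / k! = (30)^k / k!.
For k = 11: 30^11/11! = 17714700000000000/39916800 = 34171875000/77.

34171875000/77


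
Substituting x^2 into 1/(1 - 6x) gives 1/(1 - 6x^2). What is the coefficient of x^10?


The coefficient of x^(2m) in 1/(1 - 6x^2) is 6^m.
With n = 10 = 2*5, the coefficient is 6^5 = 7776.

7776


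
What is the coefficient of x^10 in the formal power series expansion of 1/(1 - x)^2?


The expansion 1/(1 - x)^r = sum_{k>=0} C(k + r - 1, r - 1) x^k follows from the multiset / negative-binomial theorem (or from repeated differentiation of the geometric series).
For r = 2 and k = 10:
C(11, 1) = 39916800 / (1 * 3628800) = 11.

11


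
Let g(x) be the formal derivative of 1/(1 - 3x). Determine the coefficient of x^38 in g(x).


Differentiate termwise: d/dx sum_{k>=0} 3^k x^k = sum_{k>=1} k 3^k x^(k-1) = sum_{j>=0} (j+1) 3^(j+1) x^j.
Equivalently, d/dx [1/(1 - 3x)] = 3/(1 - 3x)^2.
For j = 38: 39 * 3^39 = 39 * 4052555153018976267 = 158049650967740074413.

158049650967740074413


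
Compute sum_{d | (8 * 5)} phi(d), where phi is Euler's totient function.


First, 8 * 5 = 40. One classical identity is sum_{d | n} phi(d) = n (each k in [1, n] has a unique gcd with n, and among the k's with gcd(k, n) = n/d there are phi(d) of them). So the sum equals 40. We also verify directly:
Divisors of 40: 1, 2, 4, 5, 8, 10, 20, 40.
phi values: 1, 1, 2, 4, 4, 4, 8, 16.
Sum = 40.

40


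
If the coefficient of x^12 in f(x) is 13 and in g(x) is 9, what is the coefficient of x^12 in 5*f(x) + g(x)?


Scalar multiplication scales coefficients: 5 * 13 = 65.
Then add the g coefficient: 65 + 9
= 74

74


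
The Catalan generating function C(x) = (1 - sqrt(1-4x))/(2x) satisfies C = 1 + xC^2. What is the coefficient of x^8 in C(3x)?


Substituting x -> 3x scales the n-th coefficient by 3^n, so [x^8] C(3x) = 3^8 * C_8.
C_8 = C(2*8, 8)/(9) = 12870/9 = 1430.
So 3^8 * 1430 = 6561 * 1430 = 9382230.

9382230


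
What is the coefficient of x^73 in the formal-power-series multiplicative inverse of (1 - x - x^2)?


Let the inverse be f(x) = sum_{k>=0} a_k x^k. From f(x) * (1 - x - x^2) = 1 and matching coefficients:
 x^0: a_0 = 1.
 x^1: a_1 - a_0 = 0, so a_1 = 1.
 x^k (k >= 2): a_k - a_{k-1} - a_{k-2} = 0, i.e. a_k = a_{k-1} + a_{k-2}.
This is the Fibonacci-type recurrence shifted so that a_0 = a_1 = 1.
Iterating: a_0=1, a_1=1, a_2=2, a_3=3, a_4=5, a_5=8, a_6=13, a_7=21, a_8=34, a_9=55, ...
a_73 = 1304969544928657.

1304969544928657


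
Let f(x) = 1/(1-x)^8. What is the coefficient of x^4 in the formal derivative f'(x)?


Differentiate: d/dx [ 1/(1-x)^r ] = r / (1-x)^(r+1).
Here r = 8, so f'(x) = 8 / (1-x)^9.
The expansion of 1/(1-x)^(r+1) has coefficient of x^n equal to C(n+r, r).
So the coefficient of x^4 in f'(x) is
8 * C(12, 8) = 8 * 495 = 3960

3960


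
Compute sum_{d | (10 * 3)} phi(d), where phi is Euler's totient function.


First, 10 * 3 = 30. One classical identity is sum_{d | n} phi(d) = n (each k in [1, n] has a unique gcd with n, and among the k's with gcd(k, n) = n/d there are phi(d) of them). So the sum equals 30. We also verify directly:
Divisors of 30: 1, 2, 3, 5, 6, 10, 15, 30.
phi values: 1, 1, 2, 4, 2, 4, 8, 8.
Sum = 30.

30


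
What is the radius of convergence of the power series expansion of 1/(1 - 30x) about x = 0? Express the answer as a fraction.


Expanding 1/(1 - 30x) = sum_{k>=0} 30^k x^k, the series converges when |30x| < 1, i.e., |x| < 1/30.
So the radius of convergence is 1/30 = 1/30.

1/30


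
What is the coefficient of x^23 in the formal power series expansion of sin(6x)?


The Maclaurin series is sin(t) = sum_{k>=0} (-1)^k t^(2k+1) / (2k+1)!, so substituting t = 6x, only odd powers of x are nonzero, with coefficient of x^(2k+1) equal to (-1)^k 6^(2k+1) / (2k+1)!.
Write 23 = 2*11 + 1, giving the coefficient (-1)^11 * 6^23 / 23! = -789730223053602816/25852016738884976640000 = -76527504/2505147019375.

-76527504/2505147019375


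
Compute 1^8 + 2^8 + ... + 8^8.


This power sum has a closed form given by Faulhaber's formula
sum_{k=1}^{m} k^p = (1 / (p + 1)) * sum_{j=0}^{p} C(p + 1, j) B_j m^(p + 1 - j),
but for small m direct computation is fastest:
1 + 256 + 6561 + 65536 + 390625 + 1679616 + 5764801 + 16777216 = 24684612.

24684612


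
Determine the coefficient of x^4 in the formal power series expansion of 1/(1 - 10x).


The geometric series identity gives 1/(1 - c x) = sum_{k>=0} c^k x^k, so the coefficient of x^k is c^k.
Here c = 10 and k = 4.
Computing: 10^4 = 10000

10000


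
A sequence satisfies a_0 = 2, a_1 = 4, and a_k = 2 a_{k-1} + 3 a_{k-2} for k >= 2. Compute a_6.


The characteristic equation is t^2 - 2 t - 3 = 0, with roots r_1 = 3 and r_2 = -1 (so c_1 = r_1 + r_2, c_2 = -r_1 r_2 as required).
One can use the closed form a_n = A r_1^n + B r_2^n, but direct iteration is more reliable:
a_0 = 2, a_1 = 4, a_2 = 14, a_3 = 40, a_4 = 122, a_5 = 364, a_6 = 1094.
So a_6 = 1094.

1094


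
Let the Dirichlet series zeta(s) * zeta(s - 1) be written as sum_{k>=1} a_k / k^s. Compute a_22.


Convolution gives a_k = sum_{d | k} d * 1 = sum_{d | k} d = sigma(k), the sum of positive divisors of k.
For k = 22, the divisors are 1, 2, 11, 22, so
sigma(22) = 1 + 2 + 11 + 22 = 36.

36


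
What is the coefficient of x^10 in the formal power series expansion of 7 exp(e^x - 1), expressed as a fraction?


exp(e^x - 1) is the exponential generating function for the Bell numbers Bell_k: exp(e^x - 1) = sum_{k>=0} Bell_k x^k / k!.
So the coefficient of x^10 in 7 exp(e^x - 1) is 7 Bell_10 / 10!.
Computing: Bell_10 = 115975 and 10! = 3628800, giving
7 * 115975/3628800 = 4639/20736.

4639/20736


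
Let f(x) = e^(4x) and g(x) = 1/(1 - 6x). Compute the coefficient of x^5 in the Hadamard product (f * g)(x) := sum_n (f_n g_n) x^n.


Expanding: f_k = 4^k/k! (from e^(4x)) and g_k = 6^k (from 1/(1 - 6x)). So the Hadamard coefficient (f * g)_k = 4^k 6^k / k! = (24)^k / k!.
For k = 5: 24^5/5! = 7962624/120 = 331776/5.

331776/5


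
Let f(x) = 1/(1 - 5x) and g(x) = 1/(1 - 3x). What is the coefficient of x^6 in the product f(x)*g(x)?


The coefficient of x^n in f*g is the Cauchy product: sum_{k=0}^{n} a^k * b^(n-k).
With a=5, b=3, n=6:
sum_{k=0}^{6} 5^k * 3^(6-k)
= 37969

37969


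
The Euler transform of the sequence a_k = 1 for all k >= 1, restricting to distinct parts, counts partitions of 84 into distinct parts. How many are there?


Partitions of 84 into distinct parts can be computed via generating function.
Product (1+x)(1+x^2)(1+x^3)...
The coefficient of x^84 = 111322

111322


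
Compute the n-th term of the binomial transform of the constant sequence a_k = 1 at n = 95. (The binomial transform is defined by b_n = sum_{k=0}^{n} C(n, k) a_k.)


With a_k = 1 for all k, b_n = sum_{k=0}^{n} C(n, k) = 2^n by the binomial theorem.
For n = 95: 2^95 = 39614081257132168796771975168.

39614081257132168796771975168


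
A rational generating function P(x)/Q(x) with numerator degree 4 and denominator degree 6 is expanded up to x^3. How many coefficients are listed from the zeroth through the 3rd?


Expanding up to x^3 gives the coefficients for x^0, x^1, ..., x^3.
That is 3 + 1 = 4 coefficients in total.

4


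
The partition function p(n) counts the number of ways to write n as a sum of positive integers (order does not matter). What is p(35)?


Using the generating function prod_{k>=1} 1/(1-x^k), we compute p(35).
By dynamic programming over parts 1 through 35:
p(35) = 14883

14883


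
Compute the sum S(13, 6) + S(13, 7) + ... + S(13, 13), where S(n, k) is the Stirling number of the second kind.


By definition, S(n, k) counts partitions of an n-set into exactly k nonempty blocks.
Computing row n = 13 for k = 6..13:
S(13, k): 9321312, 5715424, 1899612, 359502, 39325, 2431, 78, 1
Sum = 17337685.

17337685


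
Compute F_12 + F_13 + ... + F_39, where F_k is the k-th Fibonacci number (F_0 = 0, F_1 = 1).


Use the identity sum_{k=0}^{N} F_k = F_{N+2} - 1 (which follows from F_{k+2} - F_{k+1} = F_k). Then
sum_{k=12}^{39} F_k = (F_{41} - 1) - (F_{13} - 1) = F_{41} - F_{13}.
Computing: F_{41} = 165580141, F_{13} = 233, so
Sum = 165580141 - 233 = 165579908.

165579908


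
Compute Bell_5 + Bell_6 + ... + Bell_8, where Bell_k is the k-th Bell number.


Recall Bell_k counts set partitions of a k-set (with Bell_0 = 1 by convention).
Bell_5 through Bell_8: 52, 203, 877, 4140
Sum = 52 + 203 + 877 + 4140 = 5272.

5272


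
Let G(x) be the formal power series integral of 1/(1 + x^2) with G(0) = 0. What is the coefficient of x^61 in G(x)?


1/(1 + x^2) = sum_{j>=0} (-1)^j x^(2j). Integrating termwise with G(0) = 0:
G(x) = sum_{j>=0} (-1)^j x^(2j+1) / (2j+1) = arctan(x).
Only odd powers are nonzero. For x^61 write 61 = 2*30 + 1, giving
(-1)^30 / 61 = 1/61 = 1/61.

1/61


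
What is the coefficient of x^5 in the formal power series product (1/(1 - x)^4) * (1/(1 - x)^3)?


Combine the factors: (1/(1 - x)^4) * (1/(1 - x)^3) = 1/(1 - x)^7.
Then use 1/(1 - x)^r = sum_{k>=0} C(k + r - 1, r - 1) x^k with r = 7 and k = 5:
C(11, 6) = 462.

462


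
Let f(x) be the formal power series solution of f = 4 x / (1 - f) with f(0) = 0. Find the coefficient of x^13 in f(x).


Apply Lagrange inversion: f = 4 x * phi(f) with phi(t) = 1/(1 - t), so
[x^n] f = 4^n * (1/n) [t^(n-1)] phi(t)^n = 4^n * (1/n) [t^(n-1)] (1 - t)^(-n) = 4^n * (1/n) C(2n - 2, n - 1) = 4^n * C_{n-1}.
For n = 13: C_12 = C(24, 12) / 13 = 2704156/13 = 208012.
With the 4^13 = 67108864 factor, the coefficient is 67108864 * 208012 = 13959449018368.

13959449018368


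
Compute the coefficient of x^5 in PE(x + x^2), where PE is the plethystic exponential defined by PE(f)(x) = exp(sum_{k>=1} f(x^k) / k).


With f(x) = x + x^2, the exponent is sum_{k>=1} (x^k + x^(2k)) / k = -ln(1 - x) - ln(1 - x^2). Exponentiating:
PE(x + x^2) = 1 / ((1 - x)(1 - x^2)).
This is the generating function for partitions of n into parts of size 1 or 2. The number of 2's can be any j in 0..2, and the rest are 1's, so
[x^5] = floor(5/2) + 1 = 3.

3


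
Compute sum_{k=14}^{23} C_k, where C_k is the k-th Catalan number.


C_14 through C_23: 2674440, 9694845, 35357670, 129644790, 477638700, 1767263190, 6564120420, 24466267020, 91482563640, 343059613650
Sum = 2674440 + 9694845 + 35357670 + 129644790 + 477638700 + 1767263190 + 6564120420 + 24466267020 + 91482563640 + 343059613650
= 467994838365

467994838365


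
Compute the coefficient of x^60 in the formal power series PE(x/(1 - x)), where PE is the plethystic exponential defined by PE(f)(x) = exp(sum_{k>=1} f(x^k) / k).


For f(x) = x/(1 - x) we have
sum_{k>=1} f(x^k) / k = sum_{k>=1} (1/k) * x^k / (1 - x^k) = sum_{k, m >= 1} x^(k m) / k,
which after exponentiating simplifies to
PE(x/(1 - x)) = prod_{k>=1} 1 / (1 - x^k).
This is the generating function for the partition function p(n), so the coefficient of x^60 is p(60).
Computing p(60) by dynamic programming over parts 1, 2, ..., 60: p(60) = 966467.

966467


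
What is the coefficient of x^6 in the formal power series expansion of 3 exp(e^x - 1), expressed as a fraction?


exp(e^x - 1) is the exponential generating function for the Bell numbers Bell_k: exp(e^x - 1) = sum_{k>=0} Bell_k x^k / k!.
So the coefficient of x^6 in 3 exp(e^x - 1) is 3 Bell_6 / 6!.
Computing: Bell_6 = 203 and 6! = 720, giving
3 * 203/720 = 203/240.

203/240


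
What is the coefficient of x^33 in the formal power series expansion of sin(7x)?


The Maclaurin series is sin(t) = sum_{k>=0} (-1)^k t^(2k+1) / (2k+1)!, so substituting t = 7x, only odd powers of x are nonzero, with coefficient of x^(2k+1) equal to (-1)^k 7^(2k+1) / (2k+1)!.
Write 33 = 2*16 + 1, giving the coefficient (-1)^16 * 7^33 / 33! = 7730993719707444524137094407/8683317618811886495518194401280000000 = 3219905755813179726837607/3616542115290248436284129280000000.

3219905755813179726837607/3616542115290248436284129280000000


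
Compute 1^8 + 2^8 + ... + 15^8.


This power sum has a closed form given by Faulhaber's formula
sum_{k=1}^{m} k^p = (1 / (p + 1)) * sum_{j=0}^{p} C(p + 1, j) B_j m^(p + 1 - j),
but for small m direct computation is fastest:
1 + 256 + 6561 + 65536 + 390625 + 1679616 + 5764801 + 16777216 + 43046721 + 100000000 + 214358881 + 429981696 + 815730721 + 1475789056 + 2562890625 = 5666482312.

5666482312


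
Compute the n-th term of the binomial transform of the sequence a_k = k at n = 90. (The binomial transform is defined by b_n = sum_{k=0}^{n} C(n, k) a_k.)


With a_k = k, b_n = sum_{k=0}^{n} C(n, k) k. Using k * C(n, k) = n * C(n-1, k-1) gives b_n = n * sum_{k>=1} C(n-1, k-1) = n * 2^(n-1).
For n = 90: 90 * 2^89 = 90 * 618970019642690137449562112 = 55707301767842112370460590080.

55707301767842112370460590080


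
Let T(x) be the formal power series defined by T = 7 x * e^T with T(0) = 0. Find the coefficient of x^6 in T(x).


Apply the Lagrange inversion formula: if T = 7 x * phi(T) with phi(t) = e^t, then
[x^n] T = 7^n * (1/n) [t^(n-1)] phi(t)^n = 7^n * (1/n) [t^(n-1)] e^(n t) = 7^n * (1/n) * n^(n-1) / (n-1)! = 7^n * n^(n-1) / n!.
When c = 1 this is the Cayley count of rooted labeled trees on n vertices, divided by n!.
For n = 6: 7^6 * 6^5 / 6! = 117649 * 7776/720 = 6353046/5.

6353046/5


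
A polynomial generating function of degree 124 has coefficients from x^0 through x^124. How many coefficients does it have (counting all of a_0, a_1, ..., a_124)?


A polynomial of degree 124 takes the form a_0 + a_1 x + ... + a_124 x^124.
The number of coefficients is 124 + 1 = 125.

125


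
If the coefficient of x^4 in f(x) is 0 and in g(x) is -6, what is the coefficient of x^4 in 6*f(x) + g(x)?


Scalar multiplication scales coefficients: 6 * 0 = 0.
Then add the g coefficient: 0 + -6
= -6

-6


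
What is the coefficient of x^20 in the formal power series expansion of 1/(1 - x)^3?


The negative binomial / multiset identity is
1/(1 - x)^r = sum_{k>=0} C(k + r - 1, r - 1) x^k.
Here r = 3 and k = 20, so the coefficient is
C(20 + 2, 2) = C(22, 2)
= 231

231


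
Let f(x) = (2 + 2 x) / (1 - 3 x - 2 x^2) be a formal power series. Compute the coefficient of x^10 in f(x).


Write f(x) = sum_{k>=0} a_k x^k. Multiplying both sides by 1 - 3 x - 2 x^2 gives
(1 - 3 x - 2 x^2) sum_{k>=0} a_k x^k = 2 + 2 x.
Matching coefficients:
 x^0: a_0 = 2
 x^1: a_1 - 3 a_0 = 2  =>  a_1 = 3*2 + 2 = 8
 x^k (k >= 2): a_k = 3 a_{k-1} + 2 a_{k-2}.
Iterating: a_2 = 28, a_3 = 100, a_4 = 356, a_5 = 1268, a_6 = 4516, a_7 = 16084, a_8 = 57284, a_9 = 204020, a_10 = 726628.
So the coefficient of x^10 is 726628.

726628


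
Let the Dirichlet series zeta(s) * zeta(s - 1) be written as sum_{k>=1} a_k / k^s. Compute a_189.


Convolution gives a_k = sum_{d | k} d * 1 = sum_{d | k} d = sigma(k), the sum of positive divisors of k.
For k = 189, the divisors are 1, 3, 7, 9, 21, 27, 63, 189, so
sigma(189) = 1 + 3 + 7 + 9 + 21 + 27 + 63 + 189 = 320.

320


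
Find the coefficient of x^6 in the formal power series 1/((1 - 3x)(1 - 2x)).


By partial fractions or Cauchy convolution:
The coefficient equals sum_{k=0}^{6} 3^k * 2^(6-k).
= 2059

2059


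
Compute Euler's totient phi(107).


phi(n) counts integers in [1, n] coprime to n. Using the multiplicative formula phi(n) = n * prod_{p | n} (1 - 1/p):
107 = 107, so
phi(107) = 107 * (1 - 1/107) = 106.

106


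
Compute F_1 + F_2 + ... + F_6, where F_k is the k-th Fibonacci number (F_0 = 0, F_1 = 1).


Use the identity sum_{k=0}^{N} F_k = F_{N+2} - 1 (which follows from F_{k+2} - F_{k+1} = F_k). Then
sum_{k=1}^{6} F_k = (F_{8} - 1) - (F_{2} - 1) = F_{8} - F_{2}.
Computing: F_{8} = 21, F_{2} = 1, so
Sum = 21 - 1 = 20.

20


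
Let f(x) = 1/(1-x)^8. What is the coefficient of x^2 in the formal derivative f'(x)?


Differentiate: d/dx [ 1/(1-x)^r ] = r / (1-x)^(r+1).
Here r = 8, so f'(x) = 8 / (1-x)^9.
The expansion of 1/(1-x)^(r+1) has coefficient of x^n equal to C(n+r, r).
So the coefficient of x^2 in f'(x) is
8 * C(10, 8) = 8 * 45 = 360

360


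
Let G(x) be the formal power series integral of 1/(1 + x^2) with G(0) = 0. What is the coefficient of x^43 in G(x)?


1/(1 + x^2) = sum_{j>=0} (-1)^j x^(2j). Integrating termwise with G(0) = 0:
G(x) = sum_{j>=0} (-1)^j x^(2j+1) / (2j+1) = arctan(x).
Only odd powers are nonzero. For x^43 write 43 = 2*21 + 1, giving
(-1)^21 / 43 = -1/43 = -1/43.

-1/43


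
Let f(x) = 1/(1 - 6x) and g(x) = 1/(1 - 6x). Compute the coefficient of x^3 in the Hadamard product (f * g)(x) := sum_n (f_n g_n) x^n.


f has coefficients f_k = 6^k and g has coefficients g_k = 6^k, so the Hadamard product has coefficient (f*g)_k = 6^k * 6^k = 36^k.
For k = 3: 36^3 = 46656.

46656
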